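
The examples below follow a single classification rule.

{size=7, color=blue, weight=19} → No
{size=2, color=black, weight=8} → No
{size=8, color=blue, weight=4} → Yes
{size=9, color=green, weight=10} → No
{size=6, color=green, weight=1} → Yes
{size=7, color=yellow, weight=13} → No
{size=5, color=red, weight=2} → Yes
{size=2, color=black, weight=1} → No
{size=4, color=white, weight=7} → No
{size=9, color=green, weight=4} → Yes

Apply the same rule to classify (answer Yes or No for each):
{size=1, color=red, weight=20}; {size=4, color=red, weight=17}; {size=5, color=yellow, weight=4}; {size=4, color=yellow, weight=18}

The common property of the 'Yes' items is: weight ≤ 4 AND size ≥ 4. No 'No' item has it.
{size=1, color=red, weight=20} — weight = 20, size = 1, hence No. {size=4, color=red, weight=17} — weight = 17, size = 4, hence No. {size=5, color=yellow, weight=4} — weight = 4, size = 5, hence Yes. {size=4, color=yellow, weight=18} — weight = 18, size = 4, hence No.

No, No, Yes, No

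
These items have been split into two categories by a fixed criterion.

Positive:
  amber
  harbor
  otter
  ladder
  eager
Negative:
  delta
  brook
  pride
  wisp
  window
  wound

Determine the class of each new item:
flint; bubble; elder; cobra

Negative, Negative, Positive, Negative

The common property of the 'Positive' items is: ends with 'r'. No 'Negative' item has it.
flint — ends with 't', hence Negative.
bubble — ends with 'e', hence Negative.
elder — ends with 'r', hence Positive.
cobra — ends with 'a', hence Negative.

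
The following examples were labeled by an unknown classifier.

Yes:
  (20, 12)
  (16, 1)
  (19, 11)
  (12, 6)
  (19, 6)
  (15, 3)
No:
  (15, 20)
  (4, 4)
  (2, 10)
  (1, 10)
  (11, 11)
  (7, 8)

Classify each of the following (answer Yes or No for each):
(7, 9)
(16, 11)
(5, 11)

No, Yes, No

The rule appears to be: first > second.
(7, 9) → 7 < 9 → No.
(16, 11) → 16 > 11 → Yes.
(5, 11) → 5 < 11 → No.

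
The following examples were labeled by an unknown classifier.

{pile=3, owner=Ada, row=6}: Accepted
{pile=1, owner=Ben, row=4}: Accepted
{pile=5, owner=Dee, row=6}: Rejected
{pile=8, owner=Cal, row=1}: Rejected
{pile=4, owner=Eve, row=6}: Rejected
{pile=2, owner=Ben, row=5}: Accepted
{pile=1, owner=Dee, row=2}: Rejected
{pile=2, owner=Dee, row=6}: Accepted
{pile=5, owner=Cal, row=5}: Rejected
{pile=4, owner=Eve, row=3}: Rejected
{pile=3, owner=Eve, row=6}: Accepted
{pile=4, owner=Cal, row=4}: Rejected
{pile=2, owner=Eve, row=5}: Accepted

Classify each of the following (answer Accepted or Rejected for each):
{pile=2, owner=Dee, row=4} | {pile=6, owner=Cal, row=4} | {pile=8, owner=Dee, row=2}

The common property of the 'Accepted' items is: row ≥ 3 AND pile ≤ 3. No 'Rejected' item has it.
{pile=2, owner=Dee, row=4} → row = 4, pile = 2 → Accepted.
{pile=6, owner=Cal, row=4} → row = 4, pile = 6 → Rejected.
{pile=8, owner=Dee, row=2} → row = 2, pile = 8 → Rejected.

Accepted, Rejected, Rejected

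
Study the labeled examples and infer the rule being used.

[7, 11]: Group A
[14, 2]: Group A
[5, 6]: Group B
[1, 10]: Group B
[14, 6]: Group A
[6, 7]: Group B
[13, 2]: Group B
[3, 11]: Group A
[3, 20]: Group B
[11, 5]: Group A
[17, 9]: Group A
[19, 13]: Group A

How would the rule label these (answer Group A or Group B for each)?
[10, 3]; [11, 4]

Group B, Group B

All 'Group A' examples share one property — sum is even — and every 'Group B' example lacks it.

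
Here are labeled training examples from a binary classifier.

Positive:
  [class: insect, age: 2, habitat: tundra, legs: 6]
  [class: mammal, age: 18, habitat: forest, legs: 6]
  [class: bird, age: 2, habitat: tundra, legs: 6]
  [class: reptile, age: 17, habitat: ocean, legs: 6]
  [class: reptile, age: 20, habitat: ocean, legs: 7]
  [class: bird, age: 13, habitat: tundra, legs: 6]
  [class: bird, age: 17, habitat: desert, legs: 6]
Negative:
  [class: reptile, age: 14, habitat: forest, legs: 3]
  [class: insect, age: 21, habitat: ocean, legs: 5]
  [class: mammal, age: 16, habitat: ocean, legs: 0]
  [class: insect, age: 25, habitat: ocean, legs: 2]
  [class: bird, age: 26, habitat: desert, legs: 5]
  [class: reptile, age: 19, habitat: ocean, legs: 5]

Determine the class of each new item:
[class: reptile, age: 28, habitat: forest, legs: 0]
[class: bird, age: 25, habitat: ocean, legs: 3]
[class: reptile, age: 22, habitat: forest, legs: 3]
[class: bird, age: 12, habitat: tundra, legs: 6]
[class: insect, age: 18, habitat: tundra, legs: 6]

Negative, Negative, Negative, Positive, Positive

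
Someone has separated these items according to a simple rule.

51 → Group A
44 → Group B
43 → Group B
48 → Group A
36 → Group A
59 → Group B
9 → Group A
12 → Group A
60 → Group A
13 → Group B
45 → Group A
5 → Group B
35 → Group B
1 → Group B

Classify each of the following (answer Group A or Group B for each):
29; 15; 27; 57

Group B, Group A, Group A, Group A

The rule appears to be: multiple of 3.
29 → 29 = 3·9 + 2 → Group B. 15 → 15 = 3·5 → Group A. 27 → 27 = 3·9 → Group A. 57 → 57 = 3·19 → Group A.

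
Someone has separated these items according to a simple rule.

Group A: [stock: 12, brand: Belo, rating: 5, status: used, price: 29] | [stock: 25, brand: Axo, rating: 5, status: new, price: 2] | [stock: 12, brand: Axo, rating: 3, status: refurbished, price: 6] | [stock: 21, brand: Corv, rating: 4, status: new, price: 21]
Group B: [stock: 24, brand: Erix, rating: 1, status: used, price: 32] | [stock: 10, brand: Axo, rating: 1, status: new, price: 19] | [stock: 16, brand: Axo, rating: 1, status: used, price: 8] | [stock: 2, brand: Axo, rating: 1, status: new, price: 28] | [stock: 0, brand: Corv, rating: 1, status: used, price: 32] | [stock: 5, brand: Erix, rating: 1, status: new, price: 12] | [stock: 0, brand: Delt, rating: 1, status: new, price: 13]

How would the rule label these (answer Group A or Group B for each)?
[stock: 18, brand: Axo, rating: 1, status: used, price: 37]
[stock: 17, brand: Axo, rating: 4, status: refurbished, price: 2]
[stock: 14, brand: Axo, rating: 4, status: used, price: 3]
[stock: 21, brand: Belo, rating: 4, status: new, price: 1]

One predicate separates the groups cleanly: rating ≥ 3.

Group B, Group A, Group A, Group A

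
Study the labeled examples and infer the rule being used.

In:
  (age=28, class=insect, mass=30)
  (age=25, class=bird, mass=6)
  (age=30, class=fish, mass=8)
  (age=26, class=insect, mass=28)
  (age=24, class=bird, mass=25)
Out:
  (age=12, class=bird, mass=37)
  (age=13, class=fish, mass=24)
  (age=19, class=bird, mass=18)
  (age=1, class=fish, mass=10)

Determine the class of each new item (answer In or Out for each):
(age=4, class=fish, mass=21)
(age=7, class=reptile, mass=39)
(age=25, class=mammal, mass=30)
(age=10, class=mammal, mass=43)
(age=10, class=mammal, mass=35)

The distinguishing property — age ≥ 24 — holds for all the 'In' cases and none of the 'Out' cases.

Out, Out, In, Out, Out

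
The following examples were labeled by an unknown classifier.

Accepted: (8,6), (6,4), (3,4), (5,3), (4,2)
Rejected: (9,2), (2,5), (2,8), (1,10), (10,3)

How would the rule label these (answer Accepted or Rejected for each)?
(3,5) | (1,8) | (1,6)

Accepted, Rejected, Rejected

The simplest hypothesis consistent with all the labels is: |first − second| ≤ 2.
(3,5): |3−5| = 2 — meets the rule, so Accepted. (1,8): |1−8| = 7 — fails this test, so Rejected. (1,6): |1−6| = 5 — fails this test, so Rejected.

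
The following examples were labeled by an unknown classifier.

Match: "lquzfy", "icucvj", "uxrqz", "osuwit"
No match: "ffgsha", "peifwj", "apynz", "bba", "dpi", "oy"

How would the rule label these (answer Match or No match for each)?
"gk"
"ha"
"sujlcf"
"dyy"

The distinguishing property — contains 'u' — holds for all the 'Match' cases and none of the 'No match' cases.
"gk": no 'u', does not satisfy this → No match.
"ha": no 'u', does not satisfy this → No match.
"sujlcf": has 'u', matches → Match.
"dyy": no 'u', does not satisfy this → No match.

No match, No match, Match, No match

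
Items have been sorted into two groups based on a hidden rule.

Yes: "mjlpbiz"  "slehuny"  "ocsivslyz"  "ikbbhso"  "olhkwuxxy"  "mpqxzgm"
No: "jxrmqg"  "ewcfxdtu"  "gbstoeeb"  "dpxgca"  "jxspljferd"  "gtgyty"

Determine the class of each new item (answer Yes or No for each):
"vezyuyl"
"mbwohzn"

'Yes' ⟺ odd length.
"vezyuyl" — length 7, hence Yes.
"mbwohzn" — length 7, hence Yes.

Yes, Yes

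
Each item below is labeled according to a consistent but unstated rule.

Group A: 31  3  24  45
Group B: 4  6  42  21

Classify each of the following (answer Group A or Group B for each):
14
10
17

Group B, Group A, Group A

A rule that fits every label: ≡ 3 (mod 7) — true of each 'Group A' example, false of each 'Group B' one.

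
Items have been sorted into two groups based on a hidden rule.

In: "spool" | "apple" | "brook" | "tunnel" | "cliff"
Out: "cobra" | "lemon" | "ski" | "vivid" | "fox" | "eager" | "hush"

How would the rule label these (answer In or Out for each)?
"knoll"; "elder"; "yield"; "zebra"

In, Out, Out, Out

The classifier is using: has a double letter.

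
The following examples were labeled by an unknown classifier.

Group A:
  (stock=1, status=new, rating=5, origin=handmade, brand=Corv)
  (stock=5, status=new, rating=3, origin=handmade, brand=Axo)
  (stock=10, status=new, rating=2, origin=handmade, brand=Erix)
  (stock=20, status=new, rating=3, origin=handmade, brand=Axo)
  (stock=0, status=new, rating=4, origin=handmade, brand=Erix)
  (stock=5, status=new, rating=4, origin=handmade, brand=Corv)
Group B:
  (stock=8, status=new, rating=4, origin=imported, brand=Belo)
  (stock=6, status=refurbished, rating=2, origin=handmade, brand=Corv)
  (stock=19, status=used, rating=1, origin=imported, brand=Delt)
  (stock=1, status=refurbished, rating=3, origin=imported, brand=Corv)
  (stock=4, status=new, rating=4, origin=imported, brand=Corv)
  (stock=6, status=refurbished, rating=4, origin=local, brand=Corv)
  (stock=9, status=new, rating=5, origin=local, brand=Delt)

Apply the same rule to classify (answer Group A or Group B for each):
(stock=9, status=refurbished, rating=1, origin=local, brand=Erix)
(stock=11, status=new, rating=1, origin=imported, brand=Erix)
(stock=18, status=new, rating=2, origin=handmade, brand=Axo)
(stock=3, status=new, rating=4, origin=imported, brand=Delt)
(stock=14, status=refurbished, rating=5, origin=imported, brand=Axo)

Group B, Group B, Group A, Group B, Group B

Rule: origin is handmade AND status is new. This holds for each 'Group A' example and fails for each 'Group B' one.
(stock=9, status=refurbished, rating=1, origin=local, brand=Erix): origin is local, status is refurbished — does not fit, so Group B. (stock=11, status=new, rating=1, origin=imported, brand=Erix): origin is imported, status is new — does not fit, so Group B. (stock=18, status=new, rating=2, origin=handmade, brand=Axo): origin is handmade, status is new — satisfies this, so Group A. (stock=3, status=new, rating=4, origin=imported, brand=Delt): origin is imported, status is new — does not fit, so Group B. (stock=14, status=refurbished, rating=5, origin=imported, brand=Axo): origin is imported, status is refurbished — does not fit, so Group B.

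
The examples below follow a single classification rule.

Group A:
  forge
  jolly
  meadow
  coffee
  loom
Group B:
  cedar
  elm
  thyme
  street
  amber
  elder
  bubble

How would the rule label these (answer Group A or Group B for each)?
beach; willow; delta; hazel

A rule that fits every label: contains 'o' — true of each 'Group A' example, false of each 'Group B' one.

Group B, Group A, Group B, Group B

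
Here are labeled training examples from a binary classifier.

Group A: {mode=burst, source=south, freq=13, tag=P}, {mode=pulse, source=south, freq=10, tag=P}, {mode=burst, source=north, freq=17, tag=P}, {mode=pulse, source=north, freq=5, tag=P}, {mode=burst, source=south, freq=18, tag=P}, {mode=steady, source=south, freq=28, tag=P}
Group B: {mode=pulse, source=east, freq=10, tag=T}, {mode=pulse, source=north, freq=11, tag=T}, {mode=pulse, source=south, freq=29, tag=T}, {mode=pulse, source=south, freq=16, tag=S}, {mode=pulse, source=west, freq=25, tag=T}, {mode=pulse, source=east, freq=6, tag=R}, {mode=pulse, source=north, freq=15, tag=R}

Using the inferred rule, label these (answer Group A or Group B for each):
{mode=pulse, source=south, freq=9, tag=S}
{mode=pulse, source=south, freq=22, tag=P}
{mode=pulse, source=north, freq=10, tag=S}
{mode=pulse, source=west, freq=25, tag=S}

The pattern is that an item is 'Group A' exactly when: tag is P.
{mode=pulse, source=south, freq=9, tag=S}: tag is S — doesn't match, so Group B.
{mode=pulse, source=south, freq=22, tag=P}: tag is P — fits, so Group A.
{mode=pulse, source=north, freq=10, tag=S}: tag is S — doesn't match, so Group B.
{mode=pulse, source=west, freq=25, tag=S}: tag is S — doesn't match, so Group B.

Group B, Group A, Group B, Group B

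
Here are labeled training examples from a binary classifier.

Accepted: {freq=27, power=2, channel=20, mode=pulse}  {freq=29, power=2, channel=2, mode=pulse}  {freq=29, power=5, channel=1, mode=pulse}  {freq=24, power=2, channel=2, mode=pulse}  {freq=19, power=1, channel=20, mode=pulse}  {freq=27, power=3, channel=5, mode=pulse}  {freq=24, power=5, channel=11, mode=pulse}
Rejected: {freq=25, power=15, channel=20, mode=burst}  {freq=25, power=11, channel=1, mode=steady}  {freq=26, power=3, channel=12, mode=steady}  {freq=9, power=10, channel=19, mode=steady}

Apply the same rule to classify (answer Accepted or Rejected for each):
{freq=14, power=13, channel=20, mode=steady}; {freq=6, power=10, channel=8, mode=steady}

Rejected, Rejected

The pattern is that an item is 'Accepted' exactly when: mode is pulse.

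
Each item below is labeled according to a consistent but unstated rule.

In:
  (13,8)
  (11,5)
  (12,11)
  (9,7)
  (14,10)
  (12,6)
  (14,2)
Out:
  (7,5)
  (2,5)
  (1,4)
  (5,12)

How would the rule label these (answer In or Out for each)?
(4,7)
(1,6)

Out, Out

The rule appears to be: first ≥ 8.
(4,7): first 4 — does not pass, so Out.
(1,6): first 1 — does not pass, so Out.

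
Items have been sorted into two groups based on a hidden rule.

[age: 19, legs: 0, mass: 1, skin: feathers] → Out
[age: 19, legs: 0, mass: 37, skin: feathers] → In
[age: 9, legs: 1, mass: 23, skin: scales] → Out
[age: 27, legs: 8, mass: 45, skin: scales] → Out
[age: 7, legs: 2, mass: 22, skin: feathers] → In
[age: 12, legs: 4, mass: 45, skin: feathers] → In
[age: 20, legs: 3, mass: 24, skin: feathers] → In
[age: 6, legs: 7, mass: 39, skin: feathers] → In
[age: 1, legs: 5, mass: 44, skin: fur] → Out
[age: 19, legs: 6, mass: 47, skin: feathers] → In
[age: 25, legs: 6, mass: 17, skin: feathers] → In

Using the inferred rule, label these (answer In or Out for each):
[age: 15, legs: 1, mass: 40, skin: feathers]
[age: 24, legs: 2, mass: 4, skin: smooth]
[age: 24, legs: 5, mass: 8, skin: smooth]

The rule appears to be: skin is feathers AND mass ≥ 17.

In, Out, Out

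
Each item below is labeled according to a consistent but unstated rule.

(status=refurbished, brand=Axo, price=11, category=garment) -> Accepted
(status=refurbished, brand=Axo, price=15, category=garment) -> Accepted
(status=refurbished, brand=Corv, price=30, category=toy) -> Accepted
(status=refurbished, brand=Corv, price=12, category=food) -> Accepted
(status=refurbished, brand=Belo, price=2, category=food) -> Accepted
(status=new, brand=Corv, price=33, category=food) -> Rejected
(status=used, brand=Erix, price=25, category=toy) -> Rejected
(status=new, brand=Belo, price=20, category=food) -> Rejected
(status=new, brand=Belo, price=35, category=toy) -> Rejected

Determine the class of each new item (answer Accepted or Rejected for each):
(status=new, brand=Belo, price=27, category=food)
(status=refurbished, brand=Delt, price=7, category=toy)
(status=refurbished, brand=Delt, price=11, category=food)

Rejected, Accepted, Accepted

One predicate separates the groups cleanly: status is refurbished.
(status=new, brand=Belo, price=27, category=food): status is new — does not fit, so Rejected.
(status=refurbished, brand=Delt, price=7, category=toy): status is refurbished — checks out, so Accepted.
(status=refurbished, brand=Delt, price=11, category=food): status is refurbished — checks out, so Accepted.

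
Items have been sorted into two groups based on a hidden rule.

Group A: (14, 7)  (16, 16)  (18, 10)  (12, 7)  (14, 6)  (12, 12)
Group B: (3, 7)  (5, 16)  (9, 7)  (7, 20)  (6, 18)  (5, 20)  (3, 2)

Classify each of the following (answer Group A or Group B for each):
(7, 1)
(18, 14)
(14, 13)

The distinguishing property — first ≥ 10 — holds for all the 'Group A' cases and none of the 'Group B' cases.
(7, 1) → first 7 → Group B. (18, 14) → first 18 → Group A. (14, 13) → first 14 → Group A.

Group B, Group A, Group A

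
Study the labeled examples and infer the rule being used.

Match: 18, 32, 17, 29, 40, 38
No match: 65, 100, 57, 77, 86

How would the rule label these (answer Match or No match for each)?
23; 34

Match, Match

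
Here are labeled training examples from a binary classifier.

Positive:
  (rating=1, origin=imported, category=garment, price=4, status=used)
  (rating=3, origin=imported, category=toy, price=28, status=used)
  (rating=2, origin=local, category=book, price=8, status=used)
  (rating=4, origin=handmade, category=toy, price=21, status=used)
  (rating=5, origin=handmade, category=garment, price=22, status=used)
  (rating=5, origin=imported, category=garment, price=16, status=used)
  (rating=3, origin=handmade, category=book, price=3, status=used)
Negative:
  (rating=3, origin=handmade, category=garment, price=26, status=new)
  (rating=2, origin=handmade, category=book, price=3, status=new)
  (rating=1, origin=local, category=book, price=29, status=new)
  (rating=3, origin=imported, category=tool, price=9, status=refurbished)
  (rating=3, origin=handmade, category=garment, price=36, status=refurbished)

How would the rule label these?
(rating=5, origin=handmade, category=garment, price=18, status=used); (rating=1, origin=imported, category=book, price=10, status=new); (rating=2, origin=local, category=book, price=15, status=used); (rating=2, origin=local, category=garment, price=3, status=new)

Positive, Negative, Positive, Negative

The distinguishing property — status is used — holds for all the 'Positive' cases and none of the 'Negative' cases.
(rating=5, origin=handmade, category=garment, price=18, status=used) → status is used → Positive.
(rating=1, origin=imported, category=book, price=10, status=new) → status is new → Negative.
(rating=2, origin=local, category=book, price=15, status=used) → status is used → Positive.
(rating=2, origin=local, category=garment, price=3, status=new) → status is new → Negative.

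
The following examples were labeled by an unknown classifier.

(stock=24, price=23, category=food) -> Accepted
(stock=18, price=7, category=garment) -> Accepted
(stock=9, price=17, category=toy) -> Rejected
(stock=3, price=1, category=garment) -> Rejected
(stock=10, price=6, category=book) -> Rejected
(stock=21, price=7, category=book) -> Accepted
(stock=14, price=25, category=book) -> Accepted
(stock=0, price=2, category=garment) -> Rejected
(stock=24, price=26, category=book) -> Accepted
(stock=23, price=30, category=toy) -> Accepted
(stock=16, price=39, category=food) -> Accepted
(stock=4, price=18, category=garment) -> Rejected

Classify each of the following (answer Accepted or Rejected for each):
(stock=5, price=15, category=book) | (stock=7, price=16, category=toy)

Rejected, Rejected

The simplest hypothesis consistent with all the labels is: stock ≥ 14.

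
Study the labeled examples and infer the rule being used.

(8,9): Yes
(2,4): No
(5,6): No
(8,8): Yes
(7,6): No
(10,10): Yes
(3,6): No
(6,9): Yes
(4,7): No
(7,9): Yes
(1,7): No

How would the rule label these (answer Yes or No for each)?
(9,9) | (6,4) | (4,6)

All 'Yes' examples share one property — sum ≥ 15 — and every 'No' example lacks it.

Yes, No, No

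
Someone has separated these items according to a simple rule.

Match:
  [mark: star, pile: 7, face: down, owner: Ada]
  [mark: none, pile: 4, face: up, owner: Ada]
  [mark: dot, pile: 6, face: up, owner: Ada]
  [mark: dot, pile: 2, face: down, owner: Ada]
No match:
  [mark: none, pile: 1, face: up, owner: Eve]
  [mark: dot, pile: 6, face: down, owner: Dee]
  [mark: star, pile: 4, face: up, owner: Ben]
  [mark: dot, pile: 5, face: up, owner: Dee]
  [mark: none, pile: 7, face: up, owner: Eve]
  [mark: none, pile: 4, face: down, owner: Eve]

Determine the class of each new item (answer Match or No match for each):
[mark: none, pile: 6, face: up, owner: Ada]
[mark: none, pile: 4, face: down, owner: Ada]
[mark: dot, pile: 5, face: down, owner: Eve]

Match, Match, No match

Checking candidate rules against both groups, what survives is: owner is Ada.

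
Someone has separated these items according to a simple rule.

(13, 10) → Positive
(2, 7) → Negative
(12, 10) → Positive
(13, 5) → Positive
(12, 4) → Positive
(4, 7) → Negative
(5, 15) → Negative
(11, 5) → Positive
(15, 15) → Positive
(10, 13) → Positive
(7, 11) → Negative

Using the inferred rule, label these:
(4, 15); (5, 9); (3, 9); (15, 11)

Negative, Negative, Negative, Positive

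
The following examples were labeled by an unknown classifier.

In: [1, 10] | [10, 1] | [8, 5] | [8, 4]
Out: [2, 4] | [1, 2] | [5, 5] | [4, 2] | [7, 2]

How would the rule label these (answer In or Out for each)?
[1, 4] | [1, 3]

Out, Out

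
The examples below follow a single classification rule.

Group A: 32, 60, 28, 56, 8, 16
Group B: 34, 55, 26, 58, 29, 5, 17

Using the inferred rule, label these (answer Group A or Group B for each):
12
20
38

'Group A' ⟺ multiple of 4.
12 — 12 = 4·3, hence Group A.
20 — 20 = 4·5, hence Group A.
38 — 38 = 4·9 + 2, hence Group B.

Group A, Group A, Group B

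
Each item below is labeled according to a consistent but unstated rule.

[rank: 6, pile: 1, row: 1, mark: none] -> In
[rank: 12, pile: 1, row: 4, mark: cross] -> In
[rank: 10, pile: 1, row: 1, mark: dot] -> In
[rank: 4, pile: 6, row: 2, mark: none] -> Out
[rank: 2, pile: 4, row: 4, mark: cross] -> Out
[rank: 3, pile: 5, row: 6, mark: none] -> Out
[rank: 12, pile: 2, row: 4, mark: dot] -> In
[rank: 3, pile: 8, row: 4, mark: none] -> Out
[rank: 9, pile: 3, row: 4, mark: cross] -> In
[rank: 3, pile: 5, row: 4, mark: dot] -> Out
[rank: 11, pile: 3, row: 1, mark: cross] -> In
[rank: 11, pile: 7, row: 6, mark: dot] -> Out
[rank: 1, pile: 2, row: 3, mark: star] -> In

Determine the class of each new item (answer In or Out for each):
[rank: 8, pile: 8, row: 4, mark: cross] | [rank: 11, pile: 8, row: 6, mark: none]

Every 'In' example satisfies: pile ≤ 3. None of the 'Out' examples do.
[rank: 8, pile: 8, row: 4, mark: cross]: pile = 8, fails the rule → Out. [rank: 11, pile: 8, row: 6, mark: none]: pile = 8, fails the rule → Out.

Out, Out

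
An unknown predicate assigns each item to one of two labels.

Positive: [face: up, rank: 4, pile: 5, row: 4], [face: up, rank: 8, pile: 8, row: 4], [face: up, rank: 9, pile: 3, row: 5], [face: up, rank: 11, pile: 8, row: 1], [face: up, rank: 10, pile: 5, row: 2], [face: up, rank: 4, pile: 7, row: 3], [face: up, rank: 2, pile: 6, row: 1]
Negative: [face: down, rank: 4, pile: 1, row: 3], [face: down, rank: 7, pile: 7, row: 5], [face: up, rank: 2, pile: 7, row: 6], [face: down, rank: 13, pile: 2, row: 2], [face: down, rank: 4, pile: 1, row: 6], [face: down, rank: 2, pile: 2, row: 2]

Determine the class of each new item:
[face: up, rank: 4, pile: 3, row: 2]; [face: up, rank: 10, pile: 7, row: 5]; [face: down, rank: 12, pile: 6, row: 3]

Positive, Positive, Negative

A rule that fits every label: face is up AND row ≤ 5 — true of each 'Positive' example, false of each 'Negative' one.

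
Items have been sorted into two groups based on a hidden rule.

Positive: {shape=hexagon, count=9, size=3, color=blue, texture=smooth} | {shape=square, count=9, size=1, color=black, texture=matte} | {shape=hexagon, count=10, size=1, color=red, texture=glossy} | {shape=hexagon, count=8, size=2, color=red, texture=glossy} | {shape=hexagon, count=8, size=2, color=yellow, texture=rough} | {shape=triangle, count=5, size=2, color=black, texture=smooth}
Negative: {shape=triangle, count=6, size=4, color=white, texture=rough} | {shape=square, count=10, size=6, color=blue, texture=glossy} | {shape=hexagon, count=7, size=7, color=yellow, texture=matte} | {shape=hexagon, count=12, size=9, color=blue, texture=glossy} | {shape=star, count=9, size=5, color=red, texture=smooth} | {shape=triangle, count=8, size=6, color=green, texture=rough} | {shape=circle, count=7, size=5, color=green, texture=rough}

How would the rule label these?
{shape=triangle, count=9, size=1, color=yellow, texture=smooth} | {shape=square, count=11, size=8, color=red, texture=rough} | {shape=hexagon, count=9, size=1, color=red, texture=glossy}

A rule that fits every label: size ≤ 3 — true of each 'Positive' example, false of each 'Negative' one.
{shape=triangle, count=9, size=1, color=yellow, texture=smooth}: size = 1, satisfies this → Positive.
{shape=square, count=11, size=8, color=red, texture=rough}: size = 8, fails the rule → Negative.
{shape=hexagon, count=9, size=1, color=red, texture=glossy}: size = 1, satisfies this → Positive.

Positive, Negative, Positive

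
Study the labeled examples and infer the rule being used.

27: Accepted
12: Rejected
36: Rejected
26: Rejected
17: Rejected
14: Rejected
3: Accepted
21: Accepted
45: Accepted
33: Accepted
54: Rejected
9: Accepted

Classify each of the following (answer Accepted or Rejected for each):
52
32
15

Comparing the two groups points to one rule — ≡ 3 (mod 6).
52 — 52 mod 6 = 4, hence Rejected.
32 — 32 mod 6 = 2, hence Rejected.
15 — 15 mod 6 = 3, hence Accepted.

Rejected, Rejected, Accepted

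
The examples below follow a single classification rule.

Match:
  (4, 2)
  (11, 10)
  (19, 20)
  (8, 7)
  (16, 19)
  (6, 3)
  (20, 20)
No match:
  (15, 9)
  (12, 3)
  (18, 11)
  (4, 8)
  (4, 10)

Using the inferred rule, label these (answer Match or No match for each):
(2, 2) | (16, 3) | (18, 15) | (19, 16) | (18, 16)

The classifier is using: |first − second| ≤ 3.
(2, 2) — |2−2| = 0, hence Match. (16, 3) — |16−3| = 13, hence No match. (18, 15) — |18−15| = 3, hence Match. (19, 16) — |19−16| = 3, hence Match. (18, 16) — |18−16| = 2, hence Match.

Match, No match, Match, Match, Match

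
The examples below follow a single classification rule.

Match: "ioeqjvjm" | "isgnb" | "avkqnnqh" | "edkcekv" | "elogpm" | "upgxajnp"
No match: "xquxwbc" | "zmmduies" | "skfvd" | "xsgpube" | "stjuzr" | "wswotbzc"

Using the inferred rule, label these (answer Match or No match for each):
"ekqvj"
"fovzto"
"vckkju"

Match, No match, No match

All 'Match' examples share one property — starts with a vowel — and every 'No match' example lacks it.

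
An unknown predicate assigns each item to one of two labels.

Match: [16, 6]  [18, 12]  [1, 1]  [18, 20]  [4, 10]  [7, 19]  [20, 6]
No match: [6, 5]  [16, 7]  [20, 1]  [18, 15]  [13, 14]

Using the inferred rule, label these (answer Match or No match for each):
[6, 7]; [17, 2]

No match, No match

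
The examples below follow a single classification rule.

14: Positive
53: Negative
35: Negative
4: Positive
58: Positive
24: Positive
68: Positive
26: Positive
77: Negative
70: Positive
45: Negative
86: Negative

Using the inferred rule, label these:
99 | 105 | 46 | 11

The classifier is using: even AND at most 70.
99 — 99 is odd, 99 > 70, hence Negative.
105 — 105 is odd, 105 > 70, hence Negative.
46 — 46 is even, 46 ≤ 70, hence Positive.
11 — 11 is odd, 11 ≤ 70, hence Negative.

Negative, Negative, Positive, Negative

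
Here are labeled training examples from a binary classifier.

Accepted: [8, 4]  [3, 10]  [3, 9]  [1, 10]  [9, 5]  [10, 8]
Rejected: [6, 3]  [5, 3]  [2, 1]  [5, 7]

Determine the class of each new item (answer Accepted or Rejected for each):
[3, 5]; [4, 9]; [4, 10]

Rejected, Accepted, Accepted

The pattern is that an item is 'Accepted' exactly when: max ≥ 8.
Rejected: [3, 5], since max 5.
Accepted: [4, 9], since max 9.
Accepted: [4, 10], since max 10.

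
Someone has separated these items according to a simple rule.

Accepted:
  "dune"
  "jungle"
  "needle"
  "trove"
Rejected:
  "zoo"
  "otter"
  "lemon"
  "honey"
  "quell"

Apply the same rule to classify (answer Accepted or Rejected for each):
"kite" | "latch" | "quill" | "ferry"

Accepted, Rejected, Rejected, Rejected

The classifier is using: ends with 'e'.
"kite": ends with 'e', passes → Accepted.
"latch": ends with 'h', doesn't qualify → Rejected.
"quill": ends with 'l', doesn't qualify → Rejected.
"ferry": ends with 'y', doesn't qualify → Rejected.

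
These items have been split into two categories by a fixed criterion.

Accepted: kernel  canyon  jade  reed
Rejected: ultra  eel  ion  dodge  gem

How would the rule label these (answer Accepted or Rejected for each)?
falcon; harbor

The rule appears to be: even length.
falcon → length 6 → Accepted.
harbor → length 6 → Accepted.

Accepted, Accepted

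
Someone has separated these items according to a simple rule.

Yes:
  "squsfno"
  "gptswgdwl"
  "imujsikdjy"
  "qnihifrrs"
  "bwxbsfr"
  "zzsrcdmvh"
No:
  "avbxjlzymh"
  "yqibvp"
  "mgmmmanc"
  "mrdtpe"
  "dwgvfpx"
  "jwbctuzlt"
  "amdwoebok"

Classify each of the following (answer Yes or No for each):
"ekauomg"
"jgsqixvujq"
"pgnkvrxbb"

No, Yes, No

All 'Yes' examples share one property — contains 's' — and every 'No' example lacks it.
"ekauomg": no 's', fails the rule → No. "jgsqixvujq": has 's', has this property → Yes. "pgnkvrxbb": no 's', fails the rule → No.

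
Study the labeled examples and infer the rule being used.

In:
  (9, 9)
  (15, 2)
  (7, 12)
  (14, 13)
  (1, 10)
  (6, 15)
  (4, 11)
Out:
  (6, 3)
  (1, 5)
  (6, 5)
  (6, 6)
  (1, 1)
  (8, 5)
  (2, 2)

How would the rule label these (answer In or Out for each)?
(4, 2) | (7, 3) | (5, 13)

The rule appears to be: max ≥ 9.
(4, 2): max 4 — does not satisfy this, so Out. (7, 3): max 7 — does not satisfy this, so Out. (5, 13): max 13 — fits, so In.

Out, Out, In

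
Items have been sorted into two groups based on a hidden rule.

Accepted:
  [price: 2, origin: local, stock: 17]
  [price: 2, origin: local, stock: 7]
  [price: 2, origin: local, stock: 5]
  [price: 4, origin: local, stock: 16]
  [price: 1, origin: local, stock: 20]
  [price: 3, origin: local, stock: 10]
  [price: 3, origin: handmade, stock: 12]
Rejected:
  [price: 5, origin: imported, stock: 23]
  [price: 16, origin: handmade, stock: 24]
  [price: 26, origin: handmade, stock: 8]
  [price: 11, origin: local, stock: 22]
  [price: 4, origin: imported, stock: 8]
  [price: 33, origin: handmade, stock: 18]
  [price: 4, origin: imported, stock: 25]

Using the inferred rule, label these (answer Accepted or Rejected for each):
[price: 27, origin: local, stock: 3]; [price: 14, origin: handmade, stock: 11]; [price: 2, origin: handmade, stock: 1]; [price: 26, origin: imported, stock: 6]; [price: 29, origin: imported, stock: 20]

'Accepted' ⟺ price ≤ 3 OR stock = 16.
[price: 27, origin: local, stock: 3]: price = 27, stock = 3 — fails the rule, so Rejected. [price: 14, origin: handmade, stock: 11]: price = 14, stock = 11 — fails the rule, so Rejected. [price: 2, origin: handmade, stock: 1]: price = 2, stock = 1 — fits, so Accepted. [price: 26, origin: imported, stock: 6]: price = 26, stock = 6 — fails the rule, so Rejected. [price: 29, origin: imported, stock: 20]: price = 29, stock = 20 — fails the rule, so Rejected.

Rejected, Rejected, Accepted, Rejected, Rejected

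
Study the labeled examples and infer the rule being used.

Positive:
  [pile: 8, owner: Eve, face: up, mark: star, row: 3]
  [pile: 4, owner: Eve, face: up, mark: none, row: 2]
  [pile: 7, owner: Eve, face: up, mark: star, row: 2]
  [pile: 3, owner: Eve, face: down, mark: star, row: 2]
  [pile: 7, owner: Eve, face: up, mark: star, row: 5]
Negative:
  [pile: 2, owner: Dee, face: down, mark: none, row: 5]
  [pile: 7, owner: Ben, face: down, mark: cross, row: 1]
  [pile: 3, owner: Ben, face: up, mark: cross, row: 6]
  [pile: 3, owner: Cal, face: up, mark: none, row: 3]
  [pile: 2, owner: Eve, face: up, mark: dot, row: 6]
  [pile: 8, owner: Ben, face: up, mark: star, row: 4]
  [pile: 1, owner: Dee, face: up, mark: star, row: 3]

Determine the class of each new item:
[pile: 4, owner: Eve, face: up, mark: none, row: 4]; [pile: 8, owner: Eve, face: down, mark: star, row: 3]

One predicate separates the groups cleanly: owner is Eve AND row ≤ 5.
[pile: 4, owner: Eve, face: up, mark: none, row: 4]: Positive (owner is Eve, row = 4).
[pile: 8, owner: Eve, face: down, mark: star, row: 3]: Positive (owner is Eve, row = 3).

Positive, Positive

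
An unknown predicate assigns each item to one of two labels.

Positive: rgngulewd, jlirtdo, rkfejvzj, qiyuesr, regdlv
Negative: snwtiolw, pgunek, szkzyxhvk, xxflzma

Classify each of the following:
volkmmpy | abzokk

The distinguishing property — contains 'r' — holds for all the 'Positive' cases and none of the 'Negative' cases.
volkmmpy: Negative (no 'r').
abzokk: Negative (no 'r').

Negative, Negative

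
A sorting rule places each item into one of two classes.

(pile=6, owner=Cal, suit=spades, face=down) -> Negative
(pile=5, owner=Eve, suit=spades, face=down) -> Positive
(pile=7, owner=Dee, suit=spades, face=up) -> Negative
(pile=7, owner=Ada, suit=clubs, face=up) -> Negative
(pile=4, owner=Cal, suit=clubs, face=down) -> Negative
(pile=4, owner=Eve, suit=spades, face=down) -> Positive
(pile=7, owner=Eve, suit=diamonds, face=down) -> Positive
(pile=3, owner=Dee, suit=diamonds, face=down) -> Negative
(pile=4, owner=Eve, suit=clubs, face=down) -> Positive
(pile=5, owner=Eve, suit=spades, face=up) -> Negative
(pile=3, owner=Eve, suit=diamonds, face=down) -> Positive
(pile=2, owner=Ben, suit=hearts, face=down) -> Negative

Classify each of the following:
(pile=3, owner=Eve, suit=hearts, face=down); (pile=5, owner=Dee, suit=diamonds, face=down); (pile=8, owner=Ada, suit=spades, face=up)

Positive, Negative, Negative

Every 'Positive' example satisfies: owner is Eve AND face is down. None of the 'Negative' examples do.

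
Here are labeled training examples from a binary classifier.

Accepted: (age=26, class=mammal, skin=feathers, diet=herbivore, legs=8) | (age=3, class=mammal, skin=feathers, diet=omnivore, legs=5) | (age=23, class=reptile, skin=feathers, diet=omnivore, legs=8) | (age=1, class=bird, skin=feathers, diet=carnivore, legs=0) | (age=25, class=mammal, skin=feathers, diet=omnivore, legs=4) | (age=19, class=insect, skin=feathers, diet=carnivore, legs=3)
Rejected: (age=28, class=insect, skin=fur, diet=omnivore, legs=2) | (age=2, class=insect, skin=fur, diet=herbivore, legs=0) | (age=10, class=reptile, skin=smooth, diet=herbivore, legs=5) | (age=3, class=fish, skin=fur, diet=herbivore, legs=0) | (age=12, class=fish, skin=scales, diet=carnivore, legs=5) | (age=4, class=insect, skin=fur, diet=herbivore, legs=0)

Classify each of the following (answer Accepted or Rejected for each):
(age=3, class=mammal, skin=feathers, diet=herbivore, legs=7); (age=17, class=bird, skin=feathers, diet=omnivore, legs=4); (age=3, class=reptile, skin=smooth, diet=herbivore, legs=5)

Looking at the examples, the only property every 'Accepted' case has and every 'Rejected' case lacks is: skin is feathers.
(age=3, class=mammal, skin=feathers, diet=herbivore, legs=7): skin is feathers — meets the rule, so Accepted.
(age=17, class=bird, skin=feathers, diet=omnivore, legs=4): skin is feathers — meets the rule, so Accepted.
(age=3, class=reptile, skin=smooth, diet=herbivore, legs=5): skin is smooth — lacks this property, so Rejected.

Accepted, Accepted, Rejected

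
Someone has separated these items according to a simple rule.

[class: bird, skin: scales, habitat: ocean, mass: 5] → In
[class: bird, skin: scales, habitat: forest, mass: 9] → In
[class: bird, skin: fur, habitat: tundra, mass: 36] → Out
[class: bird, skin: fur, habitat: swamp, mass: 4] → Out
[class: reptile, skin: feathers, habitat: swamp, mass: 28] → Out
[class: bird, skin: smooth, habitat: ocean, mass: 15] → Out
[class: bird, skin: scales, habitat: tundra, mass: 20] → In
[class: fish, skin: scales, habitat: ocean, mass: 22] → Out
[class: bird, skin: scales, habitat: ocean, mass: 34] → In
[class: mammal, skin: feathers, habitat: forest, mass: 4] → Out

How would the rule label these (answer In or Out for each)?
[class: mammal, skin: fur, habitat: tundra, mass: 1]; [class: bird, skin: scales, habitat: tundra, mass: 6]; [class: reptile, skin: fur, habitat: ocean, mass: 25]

Out, In, Out

One predicate separates the groups cleanly: skin is scales AND class is bird.
[class: mammal, skin: fur, habitat: tundra, mass: 1] — skin is fur, class is mammal, hence Out. [class: bird, skin: scales, habitat: tundra, mass: 6] — skin is scales, class is bird, hence In. [class: reptile, skin: fur, habitat: ocean, mass: 25] — skin is fur, class is reptile, hence Out.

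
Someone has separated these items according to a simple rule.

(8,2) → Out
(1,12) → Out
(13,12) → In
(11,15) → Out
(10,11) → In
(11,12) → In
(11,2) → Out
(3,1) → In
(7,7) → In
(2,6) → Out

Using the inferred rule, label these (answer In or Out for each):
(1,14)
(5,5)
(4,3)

Out, In, In

The simplest hypothesis consistent with all the labels is: |first − second| ≤ 2.
(1,14) — |1−14| = 13, hence Out. (5,5) — |5−5| = 0, hence In. (4,3) — |4−3| = 1, hence In.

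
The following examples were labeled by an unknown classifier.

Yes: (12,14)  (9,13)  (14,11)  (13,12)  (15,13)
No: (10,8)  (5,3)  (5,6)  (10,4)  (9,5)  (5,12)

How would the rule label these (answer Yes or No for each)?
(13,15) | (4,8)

The simplest hypothesis consistent with all the labels is: sum ≥ 22.
Yes: (13,15), since 13+15 = 28. No: (4,8), since 4+8 = 12.

Yes, No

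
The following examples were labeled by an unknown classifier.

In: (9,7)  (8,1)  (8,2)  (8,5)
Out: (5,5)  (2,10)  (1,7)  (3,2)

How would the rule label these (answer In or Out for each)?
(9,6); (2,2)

The simplest hypothesis consistent with all the labels is: first ≥ 7.
(9,6) → first 9 → In.
(2,2) → first 2 → Out.

In, Out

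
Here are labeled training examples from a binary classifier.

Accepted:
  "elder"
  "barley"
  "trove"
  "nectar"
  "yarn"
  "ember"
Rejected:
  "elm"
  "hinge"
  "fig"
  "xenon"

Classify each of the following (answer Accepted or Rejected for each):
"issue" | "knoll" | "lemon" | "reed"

Rejected, Rejected, Rejected, Accepted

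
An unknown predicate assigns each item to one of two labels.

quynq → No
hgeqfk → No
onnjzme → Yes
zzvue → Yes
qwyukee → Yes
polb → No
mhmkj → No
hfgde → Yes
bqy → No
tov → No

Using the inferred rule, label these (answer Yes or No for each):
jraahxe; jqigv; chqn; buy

'Yes' ⟺ ends with 'e'.
jraahxe: ends with 'e' — fits, so Yes. jqigv: ends with 'v' — fails the rule, so No. chqn: ends with 'n' — fails the rule, so No. buy: ends with 'y' — fails the rule, so No.

Yes, No, No, No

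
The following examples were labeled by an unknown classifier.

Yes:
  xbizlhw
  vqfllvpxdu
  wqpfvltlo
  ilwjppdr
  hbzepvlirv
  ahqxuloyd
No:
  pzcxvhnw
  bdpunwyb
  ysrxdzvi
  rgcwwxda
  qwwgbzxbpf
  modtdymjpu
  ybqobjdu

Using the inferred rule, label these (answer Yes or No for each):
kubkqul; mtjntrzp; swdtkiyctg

Yes, No, No

Checking candidate rules against both groups, what survives is: contains 'l'.
kubkqul: has 'l', has this property → Yes.
mtjntrzp: no 'l', doesn't qualify → No.
swdtkiyctg: no 'l', doesn't qualify → No.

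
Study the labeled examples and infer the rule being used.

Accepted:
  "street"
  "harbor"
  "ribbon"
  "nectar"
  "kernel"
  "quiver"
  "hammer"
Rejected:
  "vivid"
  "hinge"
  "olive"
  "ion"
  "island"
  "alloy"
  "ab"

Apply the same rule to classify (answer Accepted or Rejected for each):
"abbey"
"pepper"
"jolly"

Rule: contains 'r'. This holds for each 'Accepted' example and fails for each 'Rejected' one.

Rejected, Accepted, Rejected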